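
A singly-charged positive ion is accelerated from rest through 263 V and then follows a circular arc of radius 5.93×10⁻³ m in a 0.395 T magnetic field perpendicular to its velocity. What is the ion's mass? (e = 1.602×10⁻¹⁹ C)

Combine |q|V = ½mv² and r = mv/(|q|B): eliminate v to get m = qB²r²/(2V).
m = (1.602×10⁻¹⁹)(0.395)²(5.93×10⁻³)²/(2·263) ≈ 1.67×10⁻²⁷ kg.

m ≈ 1.67×10⁻²⁷ kg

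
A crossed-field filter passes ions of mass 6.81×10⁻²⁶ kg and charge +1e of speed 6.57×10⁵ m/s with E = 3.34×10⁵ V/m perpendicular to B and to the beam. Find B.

Balance of forces in the selector: qE = qvB ⇒ B = E/v.
B = 3.34×10⁵/6.57×10⁵ = 0.508 T.

B = 0.508 T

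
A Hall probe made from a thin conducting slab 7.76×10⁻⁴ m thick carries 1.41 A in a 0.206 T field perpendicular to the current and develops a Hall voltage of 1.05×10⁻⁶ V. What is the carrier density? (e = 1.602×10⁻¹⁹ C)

n ≈ 2.23×10²⁷ m⁻³

From V_H = IB/(n e t), n = IB/(V_H e t).
n = (1.41)(0.206)/((1.05×10⁻⁶)(1.602×10⁻¹⁹)(7.76×10⁻⁴)) ≈ 2.23×10²⁷ m⁻³.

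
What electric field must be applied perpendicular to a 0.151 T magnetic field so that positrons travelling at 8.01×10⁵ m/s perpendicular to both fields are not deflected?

E = 1.21×10⁵ V/m

For straight-line motion qE = qvB, so E = vB.
E = 8.01×10⁵ × 0.151 = 1.21×10⁵ V/m.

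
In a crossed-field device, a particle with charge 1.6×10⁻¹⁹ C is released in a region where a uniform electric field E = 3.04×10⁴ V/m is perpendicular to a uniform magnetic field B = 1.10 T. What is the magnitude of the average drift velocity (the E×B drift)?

The steady drift has the magnetic force balancing the electric force, so v_d = E/B.
v_d = 3.04×10⁴/1.10 = 2.76×10⁴ m/s.

v_d ≈ 2.76×10⁴ m/s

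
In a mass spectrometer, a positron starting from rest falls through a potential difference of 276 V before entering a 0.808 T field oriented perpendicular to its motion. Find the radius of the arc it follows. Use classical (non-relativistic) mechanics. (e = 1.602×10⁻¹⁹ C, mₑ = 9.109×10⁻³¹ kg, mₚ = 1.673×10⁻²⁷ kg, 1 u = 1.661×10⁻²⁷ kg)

r ≈ 6.93×10⁻⁵ m

Acceleration: |q|V = ½mv² ⇒ v = √(2|q|V/m) = √(2·1.602×10⁻¹⁹·276/9.109×10⁻³¹) ≈ 9.853×10⁶ m/s.
In the field: r = mv/(|q|B) = (9.109×10⁻³¹)(9.853×10⁶)/((1.602×10⁻¹⁹)(0.808)) ≈ 6.93×10⁻⁵ m.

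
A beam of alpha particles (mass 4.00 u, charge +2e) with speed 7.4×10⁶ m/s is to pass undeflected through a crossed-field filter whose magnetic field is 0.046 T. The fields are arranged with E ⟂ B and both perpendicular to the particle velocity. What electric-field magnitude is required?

E = 3.4×10⁵ V/m

For straight-line motion qE = qvB, so E = vB.
E = 7.4×10⁶ × 0.046 = 3.4×10⁵ V/m.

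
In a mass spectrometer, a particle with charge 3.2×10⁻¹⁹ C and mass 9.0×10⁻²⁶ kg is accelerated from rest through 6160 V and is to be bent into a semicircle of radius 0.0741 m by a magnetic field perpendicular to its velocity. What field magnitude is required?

B ≈ 0.794 T

v = √(2|q|V/m) = √(2·3.2×10⁻¹⁹·6160/9.0×10⁻²⁶) ≈ 2.093×10⁵ m/s.
B = mv/(|q|r) = (9.0×10⁻²⁶)(2.093×10⁵)/((3.2×10⁻¹⁹)(0.0741)) ≈ 0.794 T.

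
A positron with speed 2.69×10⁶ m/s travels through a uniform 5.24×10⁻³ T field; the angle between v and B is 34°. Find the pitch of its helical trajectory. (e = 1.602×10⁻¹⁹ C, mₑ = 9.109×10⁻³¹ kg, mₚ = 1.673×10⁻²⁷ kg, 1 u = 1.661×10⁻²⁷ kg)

v∥ = v cosθ = 2.69×10⁶·cos34° ≈ 2.230×10⁶ m/s.
T = 2πm/(|q|B) = 2π(9.109×10⁻³¹)/((1.602×10⁻¹⁹)(5.24×10⁻³)) ≈ 6.818×10⁻⁹ s.
pitch = v∥ T = (2.230×10⁶)(6.818×10⁻⁹) ≈ 0.0152 m.

p ≈ 0.0152 m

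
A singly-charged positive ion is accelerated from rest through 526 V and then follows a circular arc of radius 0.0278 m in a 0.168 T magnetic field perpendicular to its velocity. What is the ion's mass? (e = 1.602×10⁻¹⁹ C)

Combine |q|V = ½mv² and r = mv/(|q|B): eliminate v to get m = qB²r²/(2V).
m = (1.602×10⁻¹⁹)(0.168)²(0.0278)²/(2·526) ≈ 3.32×10⁻²⁷ kg.

m ≈ 3.32×10⁻²⁷ kg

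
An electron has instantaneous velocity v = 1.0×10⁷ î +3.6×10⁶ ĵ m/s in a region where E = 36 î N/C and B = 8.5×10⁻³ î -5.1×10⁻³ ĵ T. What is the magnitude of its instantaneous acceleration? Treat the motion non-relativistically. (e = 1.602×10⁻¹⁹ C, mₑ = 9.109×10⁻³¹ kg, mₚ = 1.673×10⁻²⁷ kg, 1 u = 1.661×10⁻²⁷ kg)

v×B = (0, 0, -8.16×10⁴) N/C.
E + v×B = (36.0, 0, -8.16×10⁴) N/C.
F = q(E + v×B) = (−1.602×10⁻¹⁹ C)·(36.0, 0, -8.16×10⁴) = (-5.77×10⁻¹⁸, 0, 1.31×10⁻¹⁴) N.
|a| = |F|/m = 1.307×10⁻¹⁴/9.109×10⁻³¹ ≈ 1.44×10¹⁶ m/s².

|a| ≈ 1.44×10¹⁶ m/s²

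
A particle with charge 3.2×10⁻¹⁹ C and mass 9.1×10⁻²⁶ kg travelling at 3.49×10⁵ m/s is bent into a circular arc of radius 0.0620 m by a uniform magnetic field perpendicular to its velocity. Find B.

B ≈ 1.60 T

From |q|vB = mv²/r, B = mv/(|q|r).
B = (9.1×10⁻²⁶)(3.49×10⁵)/((3.2×10⁻¹⁹)(0.0620)) ≈ 1.60 T.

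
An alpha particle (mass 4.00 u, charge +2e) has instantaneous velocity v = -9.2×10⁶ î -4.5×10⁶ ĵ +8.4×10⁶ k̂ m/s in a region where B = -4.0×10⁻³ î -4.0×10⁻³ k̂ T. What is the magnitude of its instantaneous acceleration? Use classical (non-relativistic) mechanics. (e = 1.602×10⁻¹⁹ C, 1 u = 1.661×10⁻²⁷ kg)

|a| ≈ 3.61×10¹² m/s²

v×B = (1.80×10⁴, -7.04×10⁴, -1.80×10⁴) N/C.
F = q v×B = (3.204×10⁻¹⁹ C)·(1.80×10⁴, -7.04×10⁴, -1.80×10⁴) = (5.77×10⁻¹⁵, -2.26×10⁻¹⁴, -5.77×10⁻¹⁵) N.
|a| = |F|/m = 2.399×10⁻¹⁴/6.644×10⁻²⁷ ≈ 3.61×10¹² m/s².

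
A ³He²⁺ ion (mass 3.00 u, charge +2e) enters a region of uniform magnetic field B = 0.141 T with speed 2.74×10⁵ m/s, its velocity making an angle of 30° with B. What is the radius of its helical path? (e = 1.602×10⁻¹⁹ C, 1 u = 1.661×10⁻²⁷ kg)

v⊥ = v sinθ = 2.74×10⁵·sin30° ≈ 1.370×10⁵ m/s.
r = m v⊥/(|q|B) = (4.983×10⁻²⁷)(1.370×10⁵)/((3.204×10⁻¹⁹)(0.141)) ≈ 0.0151 m.

r ≈ 0.0151 m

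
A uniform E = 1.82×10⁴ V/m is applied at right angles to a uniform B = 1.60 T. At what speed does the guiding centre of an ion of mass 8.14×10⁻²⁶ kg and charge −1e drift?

v_d ≈ 1.14×10⁴ m/s

The steady drift has the magnetic force balancing the electric force, so v_d = E/B.
v_d = 1.82×10⁴/1.60 = 1.14×10⁴ m/s.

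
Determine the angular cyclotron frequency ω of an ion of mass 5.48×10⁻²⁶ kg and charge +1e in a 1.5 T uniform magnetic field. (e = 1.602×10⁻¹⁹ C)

ω = |q|B/m.
ω = (1.602×10⁻¹⁹)(1.5)/5.48×10⁻²⁶ ≈ 4.4×10⁶ rad/s.

ω ≈ 4.4×10⁶ rad/s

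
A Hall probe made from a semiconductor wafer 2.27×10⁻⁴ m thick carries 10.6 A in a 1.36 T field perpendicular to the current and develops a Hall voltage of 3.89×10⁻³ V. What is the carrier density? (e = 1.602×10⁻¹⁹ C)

n ≈ 1.02×10²⁶ m⁻³

From V_H = IB/(n e t), n = IB/(V_H e t).
n = (10.6)(1.36)/((3.89×10⁻³)(1.602×10⁻¹⁹)(2.27×10⁻⁴)) ≈ 1.02×10²⁶ m⁻³.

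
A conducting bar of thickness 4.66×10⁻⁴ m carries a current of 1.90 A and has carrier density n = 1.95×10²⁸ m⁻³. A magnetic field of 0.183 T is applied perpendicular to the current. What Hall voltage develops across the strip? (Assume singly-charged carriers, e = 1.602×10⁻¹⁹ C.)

V_H ≈ 2.39×10⁻⁷ V

V_H = IB/(n e t).
V_H = (1.90)(0.183)/((1.95×10²⁸)(1.602×10⁻¹⁹)(4.66×10⁻⁴)) ≈ 2.39×10⁻⁷ V.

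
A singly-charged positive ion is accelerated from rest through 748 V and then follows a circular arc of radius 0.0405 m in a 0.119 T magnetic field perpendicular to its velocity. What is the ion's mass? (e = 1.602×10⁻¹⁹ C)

Combine |q|V = ½mv² and r = mv/(|q|B): eliminate v to get m = qB²r²/(2V).
m = (1.602×10⁻¹⁹)(0.119)²(0.0405)²/(2·748) ≈ 2.49×10⁻²⁷ kg.

m ≈ 2.49×10⁻²⁷ kg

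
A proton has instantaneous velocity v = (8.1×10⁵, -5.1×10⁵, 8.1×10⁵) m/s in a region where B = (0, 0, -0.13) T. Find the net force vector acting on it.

F ≈ (1.06×10⁻¹⁴, 1.69×10⁻¹⁴, 0) N

v×B = (6.63×10⁴, 1.05×10⁵, 0) N/C.
F = q v×B = (1.602×10⁻¹⁹ C)·(6.63×10⁴, 1.05×10⁵, 0) = (1.06×10⁻¹⁴, 1.69×10⁻¹⁴, 0) N.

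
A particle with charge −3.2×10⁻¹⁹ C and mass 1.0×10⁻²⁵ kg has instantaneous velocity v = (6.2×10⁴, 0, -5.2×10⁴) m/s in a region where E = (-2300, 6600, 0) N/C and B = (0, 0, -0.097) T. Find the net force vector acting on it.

F ≈ (7.36×10⁻¹⁶, -4.04×10⁻¹⁵, 0) N

v×B = (0, 6010, 0) N/C.
E + v×B = (-2300, 1.26×10⁴, 0) N/C.
F = q(E + v×B) = (−3.2×10⁻¹⁹ C)·(-2300, 1.26×10⁴, 0) = (7.36×10⁻¹⁶, -4.04×10⁻¹⁵, 0) N.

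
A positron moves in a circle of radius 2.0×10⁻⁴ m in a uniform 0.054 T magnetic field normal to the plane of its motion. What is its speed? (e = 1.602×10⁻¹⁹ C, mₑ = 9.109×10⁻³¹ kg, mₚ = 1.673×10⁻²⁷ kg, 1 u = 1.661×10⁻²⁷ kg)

v ≈ 1.9×10⁶ m/s

From |q|vB = mv²/r, v = |q|Br/m.
v = (1.602×10⁻¹⁹)(0.054)(2.0×10⁻⁴)/9.109×10⁻³¹ ≈ 1.9×10⁶ m/s.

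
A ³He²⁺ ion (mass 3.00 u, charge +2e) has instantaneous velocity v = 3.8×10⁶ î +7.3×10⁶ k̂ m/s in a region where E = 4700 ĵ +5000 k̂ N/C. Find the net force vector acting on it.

Only an electric field acts, so F = qE = (3.204×10⁻¹⁹ C)·(0, 4700, 5000) = (0, 1.51×10⁻¹⁵, 1.60×10⁻¹⁵) N.

F ≈ (0, 1.51×10⁻¹⁵, 1.60×10⁻¹⁵) N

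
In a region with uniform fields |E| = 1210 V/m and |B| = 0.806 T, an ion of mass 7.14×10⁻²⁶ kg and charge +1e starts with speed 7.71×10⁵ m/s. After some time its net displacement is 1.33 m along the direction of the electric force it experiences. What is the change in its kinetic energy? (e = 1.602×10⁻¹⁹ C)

The magnetic force is always ⟂ v and does no work; only the electric force changes KE.
ΔKE = F_E · d = |q|E d = (1.602×10⁻¹⁹)(1210)(1.33) ≈ 2.58×10⁻¹⁶ J.

ΔKE ≈ 2.58×10⁻¹⁶ J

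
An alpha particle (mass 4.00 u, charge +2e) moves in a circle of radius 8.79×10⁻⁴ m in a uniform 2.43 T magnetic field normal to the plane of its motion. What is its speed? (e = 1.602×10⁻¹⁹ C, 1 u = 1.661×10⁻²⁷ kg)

From |q|vB = mv²/r, v = |q|Br/m.
v = (3.204×10⁻¹⁹)(2.43)(8.79×10⁻⁴)/6.644×10⁻²⁷ ≈ 1.03×10⁵ m/s.

v ≈ 1.03×10⁵ m/s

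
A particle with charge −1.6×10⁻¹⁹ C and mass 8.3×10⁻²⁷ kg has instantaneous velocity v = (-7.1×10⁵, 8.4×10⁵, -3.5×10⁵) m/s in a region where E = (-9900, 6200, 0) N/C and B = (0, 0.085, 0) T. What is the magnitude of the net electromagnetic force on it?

v×B = (2.98×10⁴, 0, -6.04×10⁴) N/C.
E + v×B = (1.99×10⁴, 6200, -6.04×10⁴) N/C.
F = q(E + v×B) = (−1.6×10⁻¹⁹ C)·(1.99×10⁴, 6200, -6.04×10⁴) = (-3.18×10⁻¹⁵, -9.92×10⁻¹⁶, 9.66×10⁻¹⁵) N.
|F| = 1.02×10⁻¹⁴ N.

|F| ≈ 1.02×10⁻¹⁴ N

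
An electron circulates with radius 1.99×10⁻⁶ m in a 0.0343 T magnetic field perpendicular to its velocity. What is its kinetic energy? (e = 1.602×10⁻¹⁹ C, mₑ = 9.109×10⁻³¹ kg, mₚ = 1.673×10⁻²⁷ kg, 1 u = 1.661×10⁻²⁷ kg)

v = |q|Br/m, then KE = ½mv² = (qBr)²/(2m).
v = (1.602×10⁻¹⁹)(0.0343)(1.99×10⁻⁶)/9.109×10⁻³¹ ≈ 1.200×10⁴ m/s.
KE = ½(9.109×10⁻³¹)(1.200×10⁴)² ≈ 6.56×10⁻²³ J = 4.10×10⁻⁴ eV.

KE ≈ 4.10×10⁻⁴ eV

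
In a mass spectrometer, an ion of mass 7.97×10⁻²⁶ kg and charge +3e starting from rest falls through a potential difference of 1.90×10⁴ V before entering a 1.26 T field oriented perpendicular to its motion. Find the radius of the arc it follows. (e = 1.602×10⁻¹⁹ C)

Acceleration: |q|V = ½mv² ⇒ v = √(2|q|V/m) = √(2·4.806×10⁻¹⁹·1.90×10⁴/7.97×10⁻²⁶) ≈ 4.787×10⁵ m/s.
In the field: r = mv/(|q|B) = (7.97×10⁻²⁶)(4.787×10⁵)/((4.806×10⁻¹⁹)(1.26)) ≈ 0.0630 m.

r ≈ 0.0630 m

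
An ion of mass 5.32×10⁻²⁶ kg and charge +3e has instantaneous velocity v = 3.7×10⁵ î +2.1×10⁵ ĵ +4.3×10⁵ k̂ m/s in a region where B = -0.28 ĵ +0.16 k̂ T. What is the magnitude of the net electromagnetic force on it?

|F| ≈ 9.36×10⁻¹⁴ N

v×B = (1.54×10⁵, -5.92×10⁴, -1.04×10⁵) N/C.
F = q v×B = (4.806×10⁻¹⁹ C)·(1.54×10⁵, -5.92×10⁴, -1.04×10⁵) = (7.40×10⁻¹⁴, -2.85×10⁻¹⁴, -4.98×10⁻¹⁴) N.
|F| = 9.36×10⁻¹⁴ N.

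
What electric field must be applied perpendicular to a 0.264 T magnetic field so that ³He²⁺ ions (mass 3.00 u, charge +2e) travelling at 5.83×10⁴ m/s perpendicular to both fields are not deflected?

E = 1.54×10⁴ V/m

For straight-line motion qE = qvB, so E = vB.
E = 5.83×10⁴ × 0.264 = 1.54×10⁴ V/m.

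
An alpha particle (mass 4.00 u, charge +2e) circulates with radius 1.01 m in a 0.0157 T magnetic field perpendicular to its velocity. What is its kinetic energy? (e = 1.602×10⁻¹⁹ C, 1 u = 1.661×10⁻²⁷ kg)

v = |q|Br/m, then KE = ½mv² = (qBr)²/(2m).
v = (3.204×10⁻¹⁹)(0.0157)(1.01)/6.644×10⁻²⁷ ≈ 7.647×10⁵ m/s.
KE = ½(6.644×10⁻²⁷)(7.647×10⁵)² ≈ 1.94×10⁻¹⁵ J = 1.21×10⁴ eV.

KE ≈ 1.21×10⁴ eV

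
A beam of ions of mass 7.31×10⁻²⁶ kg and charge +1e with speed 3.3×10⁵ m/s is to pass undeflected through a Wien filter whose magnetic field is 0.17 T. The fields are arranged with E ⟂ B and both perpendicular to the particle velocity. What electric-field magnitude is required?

For straight-line motion qE = qvB, so E = vB.
E = 3.3×10⁵ × 0.17 = 5.6×10⁴ V/m.

E = 5.6×10⁴ V/m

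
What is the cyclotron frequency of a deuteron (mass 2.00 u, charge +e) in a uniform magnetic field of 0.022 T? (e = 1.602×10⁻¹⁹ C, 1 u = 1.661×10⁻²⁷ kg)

f ≈ 1.7×10⁵ Hz

f = |q|B/(2πm).
f = (1.602×10⁻¹⁹)(0.022)/(2π·3.322×10⁻²⁷) ≈ 1.7×10⁵ Hz.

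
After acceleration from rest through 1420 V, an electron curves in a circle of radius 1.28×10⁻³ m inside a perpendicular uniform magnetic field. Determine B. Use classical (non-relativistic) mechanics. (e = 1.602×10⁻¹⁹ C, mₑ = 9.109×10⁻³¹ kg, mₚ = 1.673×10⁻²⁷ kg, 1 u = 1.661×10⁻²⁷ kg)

v = √(2|q|V/m) = √(2·1.602×10⁻¹⁹·1420/9.109×10⁻³¹) ≈ 2.235×10⁷ m/s.
B = mv/(|q|r) = (9.109×10⁻³¹)(2.235×10⁷)/((1.602×10⁻¹⁹)(1.28×10⁻³)) ≈ 0.0993 T.

B ≈ 0.0993 T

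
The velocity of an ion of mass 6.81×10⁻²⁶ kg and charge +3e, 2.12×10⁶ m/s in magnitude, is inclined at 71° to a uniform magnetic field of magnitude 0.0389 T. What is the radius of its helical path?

v⊥ = v sinθ = 2.12×10⁶·sin71° ≈ 2.004×10⁶ m/s.
r = m v⊥/(|q|B) = (6.81×10⁻²⁶)(2.004×10⁶)/((4.806×10⁻¹⁹)(0.0389)) ≈ 7.30 m.

r ≈ 7.30 m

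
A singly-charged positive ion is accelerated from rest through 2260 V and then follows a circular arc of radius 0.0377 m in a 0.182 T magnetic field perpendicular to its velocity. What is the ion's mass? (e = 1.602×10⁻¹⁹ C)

m ≈ 1.67×10⁻²⁷ kg

Combine |q|V = ½mv² and r = mv/(|q|B): eliminate v to get m = qB²r²/(2V).
m = (1.602×10⁻¹⁹)(0.182)²(0.0377)²/(2·2260) ≈ 1.67×10⁻²⁷ kg.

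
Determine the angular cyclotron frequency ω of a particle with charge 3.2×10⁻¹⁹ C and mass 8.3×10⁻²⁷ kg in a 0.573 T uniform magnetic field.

ω = |q|B/m.
ω = (3.2×10⁻¹⁹)(0.573)/8.3×10⁻²⁷ ≈ 2.21×10⁷ rad/s.

ω ≈ 2.21×10⁷ rad/s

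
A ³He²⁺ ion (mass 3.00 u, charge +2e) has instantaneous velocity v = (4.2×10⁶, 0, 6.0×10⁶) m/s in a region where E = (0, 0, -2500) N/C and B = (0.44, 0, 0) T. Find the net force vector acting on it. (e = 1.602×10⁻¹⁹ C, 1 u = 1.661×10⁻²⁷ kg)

v×B = (0, 2.64×10⁶, 0) N/C.
E + v×B = (0, 2.64×10⁶, -2500) N/C.
F = q(E + v×B) = (3.204×10⁻¹⁹ C)·(0, 2.64×10⁶, -2500) = (0, 8.46×10⁻¹³, -8.01×10⁻¹⁶) N.

F ≈ (0, 8.46×10⁻¹³, -8.01×10⁻¹⁶) N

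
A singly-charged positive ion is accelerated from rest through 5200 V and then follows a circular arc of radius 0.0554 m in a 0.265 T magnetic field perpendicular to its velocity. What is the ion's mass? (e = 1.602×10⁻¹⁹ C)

m ≈ 3.32×10⁻²⁷ kg

Combine |q|V = ½mv² and r = mv/(|q|B): eliminate v to get m = qB²r²/(2V).
m = (1.602×10⁻¹⁹)(0.265)²(0.0554)²/(2·5200) ≈ 3.32×10⁻²⁷ kg.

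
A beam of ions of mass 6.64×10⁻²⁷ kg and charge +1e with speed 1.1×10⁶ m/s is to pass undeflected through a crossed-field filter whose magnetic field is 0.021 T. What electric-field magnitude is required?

For straight-line motion qE = qvB, so E = vB.
E = 1.1×10⁶ × 0.021 = 2.3×10⁴ V/m.

E = 2.3×10⁴ V/m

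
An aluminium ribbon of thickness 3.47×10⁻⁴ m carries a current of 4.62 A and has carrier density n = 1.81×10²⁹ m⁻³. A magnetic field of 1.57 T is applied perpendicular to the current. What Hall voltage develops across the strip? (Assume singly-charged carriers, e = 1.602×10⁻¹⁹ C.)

V_H ≈ 7.21×10⁻⁷ V

V_H = IB/(n e t).
V_H = (4.62)(1.57)/((1.81×10²⁹)(1.602×10⁻¹⁹)(3.47×10⁻⁴)) ≈ 7.21×10⁻⁷ V.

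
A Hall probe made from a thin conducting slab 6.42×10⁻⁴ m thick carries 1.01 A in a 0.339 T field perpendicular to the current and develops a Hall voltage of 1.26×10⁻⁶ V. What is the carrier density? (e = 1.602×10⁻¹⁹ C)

n ≈ 2.64×10²⁷ m⁻³

From V_H = IB/(n e t), n = IB/(V_H e t).
n = (1.01)(0.339)/((1.26×10⁻⁶)(1.602×10⁻¹⁹)(6.42×10⁻⁴)) ≈ 2.64×10²⁷ m⁻³.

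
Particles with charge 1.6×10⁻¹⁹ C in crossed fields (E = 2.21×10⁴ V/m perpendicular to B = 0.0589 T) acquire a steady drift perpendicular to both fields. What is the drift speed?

v_d ≈ 3.75×10⁵ m/s

The steady drift has the magnetic force balancing the electric force, so v_d = E/B.
v_d = 2.21×10⁴/0.0589 = 3.75×10⁵ m/s.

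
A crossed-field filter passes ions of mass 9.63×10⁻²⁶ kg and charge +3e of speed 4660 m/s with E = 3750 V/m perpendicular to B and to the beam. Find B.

Balance of forces in the selector: qE = qvB ⇒ B = E/v.
B = 3750/4660 = 0.805 T.

B = 0.805 T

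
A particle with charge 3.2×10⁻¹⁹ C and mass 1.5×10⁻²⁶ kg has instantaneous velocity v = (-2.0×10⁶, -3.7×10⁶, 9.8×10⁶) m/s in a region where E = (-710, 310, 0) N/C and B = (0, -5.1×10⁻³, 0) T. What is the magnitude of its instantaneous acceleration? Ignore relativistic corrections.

v×B = (5.00×10⁴, 0, 1.02×10⁴) N/C.
E + v×B = (4.93×10⁴, 310, 1.02×10⁴) N/C.
F = q(E + v×B) = (3.2×10⁻¹⁹ C)·(4.93×10⁴, 310, 1.02×10⁴) = (1.58×10⁻¹⁴, 9.92×10⁻¹⁷, 3.26×10⁻¹⁵) N.
|a| = |F|/m = 1.610×10⁻¹⁴/1.5×10⁻²⁶ ≈ 1.07×10¹² m/s².

|a| ≈ 1.07×10¹² m/s²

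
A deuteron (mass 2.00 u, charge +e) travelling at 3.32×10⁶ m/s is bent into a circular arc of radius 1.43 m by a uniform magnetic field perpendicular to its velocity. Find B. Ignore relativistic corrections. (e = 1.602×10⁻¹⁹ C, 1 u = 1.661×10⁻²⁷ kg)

From |q|vB = mv²/r, B = mv/(|q|r).
B = (3.322×10⁻²⁷)(3.32×10⁶)/((1.602×10⁻¹⁹)(1.43)) ≈ 0.0481 T.

B ≈ 0.0481 T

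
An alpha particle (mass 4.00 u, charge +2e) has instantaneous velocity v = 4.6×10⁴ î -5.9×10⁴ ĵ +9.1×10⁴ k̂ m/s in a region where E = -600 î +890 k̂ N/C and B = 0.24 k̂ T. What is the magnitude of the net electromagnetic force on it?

v×B = (-1.42×10⁴, -1.10×10⁴, 0) N/C.
E + v×B = (-1.48×10⁴, -1.10×10⁴, 890) N/C.
F = q(E + v×B) = (3.204×10⁻¹⁹ C)·(-1.48×10⁴, -1.10×10⁴, 890) = (-4.73×10⁻¹⁵, -3.54×10⁻¹⁵, 2.85×10⁻¹⁶) N.
|F| = 5.91×10⁻¹⁵ N.

|F| ≈ 5.91×10⁻¹⁵ N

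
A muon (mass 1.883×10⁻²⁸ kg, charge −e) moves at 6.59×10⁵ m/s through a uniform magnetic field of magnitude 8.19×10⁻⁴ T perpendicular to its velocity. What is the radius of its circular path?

r ≈ 0.946 m

The magnetic force provides the centripetal force: |q|vB = mv²/r.
r = mv/(|q|B) = (1.883×10⁻²⁸)(6.59×10⁵)/((1.602×10⁻¹⁹)(8.19×10⁻⁴)) ≈ 0.946 m.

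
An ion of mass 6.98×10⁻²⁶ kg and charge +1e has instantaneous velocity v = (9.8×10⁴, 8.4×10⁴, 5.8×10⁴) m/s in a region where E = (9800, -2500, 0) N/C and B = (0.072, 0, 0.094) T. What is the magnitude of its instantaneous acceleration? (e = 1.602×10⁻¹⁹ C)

v×B = (7900, -5040, -6050) N/C.
E + v×B = (1.77×10⁴, -7540, -6050) N/C.
F = q(E + v×B) = (1.602×10⁻¹⁹ C)·(1.77×10⁴, -7540, -6050) = (2.83×10⁻¹⁵, -1.21×10⁻¹⁵, -9.69×10⁻¹⁶) N.
|a| = |F|/m = 3.230×10⁻¹⁵/6.98×10⁻²⁶ ≈ 4.63×10¹⁰ m/s².

|a| ≈ 4.63×10¹⁰ m/s²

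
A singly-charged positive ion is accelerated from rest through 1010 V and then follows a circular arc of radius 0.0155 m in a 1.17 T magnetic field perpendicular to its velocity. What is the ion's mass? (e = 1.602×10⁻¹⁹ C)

Combine |q|V = ½mv² and r = mv/(|q|B): eliminate v to get m = qB²r²/(2V).
m = (1.602×10⁻¹⁹)(1.17)²(0.0155)²/(2·1010) ≈ 2.61×10⁻²⁶ kg.

m ≈ 2.61×10⁻²⁶ kg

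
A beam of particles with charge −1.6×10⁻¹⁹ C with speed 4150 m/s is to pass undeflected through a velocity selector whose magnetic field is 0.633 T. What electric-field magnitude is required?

For straight-line motion qE = qvB, so E = vB.
E = 4150 × 0.633 = 2630 V/m.

E = 2630 V/m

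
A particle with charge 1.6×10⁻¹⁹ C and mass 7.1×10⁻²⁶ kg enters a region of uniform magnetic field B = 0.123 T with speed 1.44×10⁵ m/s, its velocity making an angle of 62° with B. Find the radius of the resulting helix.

r ≈ 0.459 m

v⊥ = v sinθ = 1.44×10⁵·sin62° ≈ 1.271×10⁵ m/s.
r = m v⊥/(|q|B) = (7.1×10⁻²⁶)(1.271×10⁵)/((1.6×10⁻¹⁹)(0.123)) ≈ 0.459 m.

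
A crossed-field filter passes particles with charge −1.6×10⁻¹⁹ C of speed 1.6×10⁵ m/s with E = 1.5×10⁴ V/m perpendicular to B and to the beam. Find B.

Balance of forces in the selector: qE = qvB ⇒ B = E/v.
B = 1.5×10⁴/1.6×10⁵ = 0.094 T.

B = 0.094 T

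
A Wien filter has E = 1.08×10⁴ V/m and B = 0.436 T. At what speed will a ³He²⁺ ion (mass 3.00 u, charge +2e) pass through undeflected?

Straight-line motion ⇒ electric and magnetic forces cancel, so E = vB.
v = E/B = 1.08×10⁴/0.436 = 2.48×10⁴ m/s.

v = 2.48×10⁴ m/s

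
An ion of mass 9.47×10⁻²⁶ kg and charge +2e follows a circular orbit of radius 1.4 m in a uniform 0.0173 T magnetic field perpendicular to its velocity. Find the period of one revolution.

T ≈ 1.07×10⁻⁴ s

The cyclotron period depends only on m, q, B: T = 2πm/(|q|B).
T = 2π(9.47×10⁻²⁶)/((3.204×10⁻¹⁹)(0.0173)) ≈ 1.07×10⁻⁴ s.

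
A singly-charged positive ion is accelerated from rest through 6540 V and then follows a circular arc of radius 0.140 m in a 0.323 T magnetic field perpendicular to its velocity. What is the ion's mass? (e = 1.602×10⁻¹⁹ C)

Combine |q|V = ½mv² and r = mv/(|q|B): eliminate v to get m = qB²r²/(2V).
m = (1.602×10⁻¹⁹)(0.323)²(0.140)²/(2·6540) ≈ 2.50×10⁻²⁶ kg.

m ≈ 2.50×10⁻²⁶ kg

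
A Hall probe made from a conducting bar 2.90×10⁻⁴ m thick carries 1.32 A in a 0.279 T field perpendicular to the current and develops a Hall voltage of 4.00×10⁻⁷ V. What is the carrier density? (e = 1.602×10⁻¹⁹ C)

From V_H = IB/(n e t), n = IB/(V_H e t).
n = (1.32)(0.279)/((4.00×10⁻⁷)(1.602×10⁻¹⁹)(2.90×10⁻⁴)) ≈ 1.98×10²⁸ m⁻³.

n ≈ 1.98×10²⁸ m⁻³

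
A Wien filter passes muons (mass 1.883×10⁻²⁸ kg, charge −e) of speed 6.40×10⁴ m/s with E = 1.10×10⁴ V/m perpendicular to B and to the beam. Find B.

B = 0.172 T

Balance of forces in the selector: qE = qvB ⇒ B = E/v.
B = 1.10×10⁴/6.40×10⁴ = 0.172 T.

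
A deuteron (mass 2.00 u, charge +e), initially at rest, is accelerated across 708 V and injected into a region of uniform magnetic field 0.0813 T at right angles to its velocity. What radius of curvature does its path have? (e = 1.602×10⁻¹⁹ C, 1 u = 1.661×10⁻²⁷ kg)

Acceleration: |q|V = ½mv² ⇒ v = √(2|q|V/m) = √(2·1.602×10⁻¹⁹·708/3.322×10⁻²⁷) ≈ 2.613×10⁵ m/s.
In the field: r = mv/(|q|B) = (3.322×10⁻²⁷)(2.613×10⁵)/((1.602×10⁻¹⁹)(0.0813)) ≈ 0.0667 m.

r ≈ 0.0667 m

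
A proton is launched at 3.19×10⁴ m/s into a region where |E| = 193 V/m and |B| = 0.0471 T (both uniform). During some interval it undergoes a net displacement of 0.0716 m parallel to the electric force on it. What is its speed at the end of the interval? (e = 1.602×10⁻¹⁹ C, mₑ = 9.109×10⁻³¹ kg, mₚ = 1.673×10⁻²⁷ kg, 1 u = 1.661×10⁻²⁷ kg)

v_f ≈ 6.05×10⁴ m/s

B does no work; ΔKE = |q|E d.
½mv_f² = ½mv₀² + |q|Ed = ½(1.673×10⁻²⁷)(3.19×10⁴)² + (1.602×10⁻¹⁹)(193)(0.0716) ≈ 8.512×10⁻¹⁹ J + 2.214×10⁻¹⁸ J ≈ 3.065×10⁻¹⁸ J.
v_f = √(2·3.065×10⁻¹⁸/1.673×10⁻²⁷) ≈ 6.05×10⁴ m/s.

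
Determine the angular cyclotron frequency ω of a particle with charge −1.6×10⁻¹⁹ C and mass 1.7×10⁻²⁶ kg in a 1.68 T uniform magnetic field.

ω = |q|B/m.
ω = (1.6×10⁻¹⁹)(1.68)/1.7×10⁻²⁶ ≈ 1.58×10⁷ rad/s.

ω ≈ 1.58×10⁷ rad/s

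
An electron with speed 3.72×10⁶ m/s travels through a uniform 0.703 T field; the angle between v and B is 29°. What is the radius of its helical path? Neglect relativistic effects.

r ≈ 1.46×10⁻⁵ m

v⊥ = v sinθ = 3.72×10⁶·sin29° ≈ 1.803×10⁶ m/s.
r = m v⊥/(|q|B) = (9.109×10⁻³¹)(1.803×10⁶)/((1.602×10⁻¹⁹)(0.703)) ≈ 1.46×10⁻⁵ m.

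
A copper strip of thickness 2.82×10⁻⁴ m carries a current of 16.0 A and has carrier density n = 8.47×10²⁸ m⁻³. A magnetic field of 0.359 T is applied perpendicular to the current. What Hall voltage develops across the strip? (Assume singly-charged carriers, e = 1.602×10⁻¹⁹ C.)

V_H ≈ 1.50×10⁻⁶ V

V_H = IB/(n e t).
V_H = (16.0)(0.359)/((8.47×10²⁸)(1.602×10⁻¹⁹)(2.82×10⁻⁴)) ≈ 1.50×10⁻⁶ V.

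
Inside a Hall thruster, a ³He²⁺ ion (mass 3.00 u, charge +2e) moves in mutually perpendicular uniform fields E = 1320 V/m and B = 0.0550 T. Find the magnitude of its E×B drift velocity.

v_d ≈ 2.40×10⁴ m/s

In crossed fields the guiding centre drifts at v_d = |E×B|/B² = E/B, independent of charge and mass.
v_d = 1320/0.0550 = 2.40×10⁴ m/s.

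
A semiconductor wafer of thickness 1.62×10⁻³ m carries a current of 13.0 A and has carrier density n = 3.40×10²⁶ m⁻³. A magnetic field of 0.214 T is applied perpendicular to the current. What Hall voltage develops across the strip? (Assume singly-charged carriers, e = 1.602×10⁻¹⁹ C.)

V_H ≈ 3.15×10⁻⁵ V

V_H = IB/(n e t).
V_H = (13.0)(0.214)/((3.40×10²⁶)(1.602×10⁻¹⁹)(1.62×10⁻³)) ≈ 3.15×10⁻⁵ V.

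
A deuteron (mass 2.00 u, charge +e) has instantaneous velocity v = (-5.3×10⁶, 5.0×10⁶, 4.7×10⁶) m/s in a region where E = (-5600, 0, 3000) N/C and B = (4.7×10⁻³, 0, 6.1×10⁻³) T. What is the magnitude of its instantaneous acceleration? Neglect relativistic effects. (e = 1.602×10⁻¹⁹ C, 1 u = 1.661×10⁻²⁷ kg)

v×B = (3.05×10⁴, 5.44×10⁴, -2.35×10⁴) N/C.
E + v×B = (2.49×10⁴, 5.44×10⁴, -2.05×10⁴) N/C.
F = q(E + v×B) = (1.602×10⁻¹⁹ C)·(2.49×10⁴, 5.44×10⁴, -2.05×10⁴) = (3.99×10⁻¹⁵, 8.72×10⁻¹⁵, -3.28×10⁻¹⁵) N.
|a| = |F|/m = 1.013×10⁻¹⁴/3.322×10⁻²⁷ ≈ 3.05×10¹² m/s².

|a| ≈ 3.05×10¹² m/s²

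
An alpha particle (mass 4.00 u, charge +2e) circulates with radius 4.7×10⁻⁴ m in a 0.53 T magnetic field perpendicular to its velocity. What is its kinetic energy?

v = |q|Br/m, then KE = ½mv² = (qBr)²/(2m).
v = (3.204×10⁻¹⁹)(0.53)(4.7×10⁻⁴)/6.644×10⁻²⁷ ≈ 1.201×10⁴ m/s.
KE = ½(6.644×10⁻²⁷)(1.201×10⁴)² ≈ 4.8×10⁻¹⁹ J.

KE ≈ 4.8×10⁻¹⁹ J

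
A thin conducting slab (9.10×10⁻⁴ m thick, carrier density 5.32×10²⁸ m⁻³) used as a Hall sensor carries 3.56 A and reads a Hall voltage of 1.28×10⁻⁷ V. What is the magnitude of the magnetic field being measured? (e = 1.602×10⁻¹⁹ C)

From V_H = IB/(n e t), B = V_H n e t / I.
B = (1.28×10⁻⁷)(5.32×10²⁸)(1.602×10⁻¹⁹)(9.10×10⁻⁴)/3.56 ≈ 0.279 T.

B ≈ 0.279 T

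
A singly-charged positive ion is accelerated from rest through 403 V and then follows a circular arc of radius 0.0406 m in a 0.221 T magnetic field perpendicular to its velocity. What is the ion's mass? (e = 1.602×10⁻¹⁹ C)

Combine |q|V = ½mv² and r = mv/(|q|B): eliminate v to get m = qB²r²/(2V).
m = (1.602×10⁻¹⁹)(0.221)²(0.0406)²/(2·403) ≈ 1.60×10⁻²⁶ kg.

m ≈ 1.60×10⁻²⁶ kg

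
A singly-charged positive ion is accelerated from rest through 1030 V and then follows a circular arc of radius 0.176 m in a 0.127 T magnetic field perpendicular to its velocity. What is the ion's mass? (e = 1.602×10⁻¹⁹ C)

Combine |q|V = ½mv² and r = mv/(|q|B): eliminate v to get m = qB²r²/(2V).
m = (1.602×10⁻¹⁹)(0.127)²(0.176)²/(2·1030) ≈ 3.89×10⁻²⁶ kg.

m ≈ 3.89×10⁻²⁶ kg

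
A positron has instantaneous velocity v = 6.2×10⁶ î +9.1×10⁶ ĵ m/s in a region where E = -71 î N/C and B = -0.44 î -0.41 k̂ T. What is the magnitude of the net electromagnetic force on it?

v×B = (-3.73×10⁶, 2.54×10⁶, 4.00×10⁶) N/C.
E + v×B = (-3.73×10⁶, 2.54×10⁶, 4.00×10⁶) N/C.
F = q(E + v×B) = (1.602×10⁻¹⁹ C)·(-3.73×10⁶, 2.54×10⁶, 4.00×10⁶) = (-5.98×10⁻¹³, 4.07×10⁻¹³, 6.41×10⁻¹³) N.
|F| = 9.67×10⁻¹³ N.

|F| ≈ 9.67×10⁻¹³ N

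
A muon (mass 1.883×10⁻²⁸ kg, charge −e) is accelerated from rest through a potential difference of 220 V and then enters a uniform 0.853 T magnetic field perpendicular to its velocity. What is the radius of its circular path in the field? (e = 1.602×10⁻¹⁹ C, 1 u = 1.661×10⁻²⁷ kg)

Acceleration: |q|V = ½mv² ⇒ v = √(2|q|V/m) = √(2·1.602×10⁻¹⁹·220/1.883×10⁻²⁸) ≈ 6.118×10⁵ m/s.
In the field: r = mv/(|q|B) = (1.883×10⁻²⁸)(6.118×10⁵)/((1.602×10⁻¹⁹)(0.853)) ≈ 8.43×10⁻⁴ m.

r ≈ 8.43×10⁻⁴ m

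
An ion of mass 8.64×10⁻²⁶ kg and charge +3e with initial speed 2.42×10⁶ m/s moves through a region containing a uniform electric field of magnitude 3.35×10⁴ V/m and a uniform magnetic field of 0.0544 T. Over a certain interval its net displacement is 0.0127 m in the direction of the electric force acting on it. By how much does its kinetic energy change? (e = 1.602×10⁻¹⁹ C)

The magnetic force is always ⟂ v and does no work; only the electric force changes KE.
ΔKE = F_E · d = |q|E d = (4.806×10⁻¹⁹)(3.35×10⁴)(0.0127) ≈ 2.04×10⁻¹⁶ J.

ΔKE ≈ 2.04×10⁻¹⁶ J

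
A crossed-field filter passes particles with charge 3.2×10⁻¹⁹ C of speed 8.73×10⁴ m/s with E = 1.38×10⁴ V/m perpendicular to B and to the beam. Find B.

Balance of forces in the selector: qE = qvB ⇒ B = E/v.
B = 1.38×10⁴/8.73×10⁴ = 0.158 T.

B = 0.158 T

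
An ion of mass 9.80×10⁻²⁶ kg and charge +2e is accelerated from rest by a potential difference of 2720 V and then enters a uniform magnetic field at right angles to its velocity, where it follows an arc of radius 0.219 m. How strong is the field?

B ≈ 0.186 T

v = √(2|q|V/m) = √(2·3.204×10⁻¹⁹·2720/9.80×10⁻²⁶) ≈ 1.334×10⁵ m/s.
B = mv/(|q|r) = (9.80×10⁻²⁶)(1.334×10⁵)/((3.204×10⁻¹⁹)(0.219)) ≈ 0.186 T.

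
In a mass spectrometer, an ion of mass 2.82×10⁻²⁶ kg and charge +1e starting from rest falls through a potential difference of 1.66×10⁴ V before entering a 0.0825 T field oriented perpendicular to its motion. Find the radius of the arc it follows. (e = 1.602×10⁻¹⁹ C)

Acceleration: |q|V = ½mv² ⇒ v = √(2|q|V/m) = √(2·1.602×10⁻¹⁹·1.66×10⁴/2.82×10⁻²⁶) ≈ 4.343×10⁵ m/s.
In the field: r = mv/(|q|B) = (2.82×10⁻²⁶)(4.343×10⁵)/((1.602×10⁻¹⁹)(0.0825)) ≈ 0.927 m.

r ≈ 0.927 m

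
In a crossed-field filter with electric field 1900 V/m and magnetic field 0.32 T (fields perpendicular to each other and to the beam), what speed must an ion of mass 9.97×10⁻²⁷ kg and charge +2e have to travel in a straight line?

v = 5900 m/s

For undeflected motion the electric and magnetic forces balance: qE = qvB.
v = E/B = 1900/0.32 = 5900 m/s.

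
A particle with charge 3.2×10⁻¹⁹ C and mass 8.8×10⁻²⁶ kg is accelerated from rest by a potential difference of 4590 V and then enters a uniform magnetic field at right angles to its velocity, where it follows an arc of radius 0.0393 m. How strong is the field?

v = √(2|q|V/m) = √(2·3.2×10⁻¹⁹·4590/8.8×10⁻²⁶) ≈ 1.827×10⁵ m/s.
B = mv/(|q|r) = (8.8×10⁻²⁶)(1.827×10⁵)/((3.2×10⁻¹⁹)(0.0393)) ≈ 1.28 T.

B ≈ 1.28 T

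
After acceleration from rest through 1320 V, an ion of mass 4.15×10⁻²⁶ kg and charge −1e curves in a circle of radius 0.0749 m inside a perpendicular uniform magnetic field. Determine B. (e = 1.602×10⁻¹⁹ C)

v = √(2|q|V/m) = √(2·1.602×10⁻¹⁹·1320/4.15×10⁻²⁶) ≈ 1.010×10⁵ m/s.
B = mv/(|q|r) = (4.15×10⁻²⁶)(1.010×10⁵)/((1.602×10⁻¹⁹)(0.0749)) ≈ 0.349 T.

B ≈ 0.349 T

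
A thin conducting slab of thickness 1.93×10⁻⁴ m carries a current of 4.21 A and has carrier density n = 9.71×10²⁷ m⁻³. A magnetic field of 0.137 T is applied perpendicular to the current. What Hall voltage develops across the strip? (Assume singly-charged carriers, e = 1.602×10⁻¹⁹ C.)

V_H = IB/(n e t).
V_H = (4.21)(0.137)/((9.71×10²⁷)(1.602×10⁻¹⁹)(1.93×10⁻⁴)) ≈ 1.92×10⁻⁶ V.

V_H ≈ 1.92×10⁻⁶ V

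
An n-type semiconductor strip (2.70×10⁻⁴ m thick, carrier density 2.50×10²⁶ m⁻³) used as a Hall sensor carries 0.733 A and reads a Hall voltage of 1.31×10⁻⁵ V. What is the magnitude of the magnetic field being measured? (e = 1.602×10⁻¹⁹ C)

B ≈ 0.193 T

From V_H = IB/(n e t), B = V_H n e t / I.
B = (1.31×10⁻⁵)(2.50×10²⁶)(1.602×10⁻¹⁹)(2.70×10⁻⁴)/0.733 ≈ 0.193 T.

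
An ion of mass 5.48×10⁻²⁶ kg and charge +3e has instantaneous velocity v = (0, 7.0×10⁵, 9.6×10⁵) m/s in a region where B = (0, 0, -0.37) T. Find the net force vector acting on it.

v×B = (-2.59×10⁵, 0, 0) N/C.
F = q v×B = (4.806×10⁻¹⁹ C)·(-2.59×10⁵, 0, 0) = (-1.24×10⁻¹³, 0, 0) N.

F ≈ (-1.24×10⁻¹³, 0, 0) N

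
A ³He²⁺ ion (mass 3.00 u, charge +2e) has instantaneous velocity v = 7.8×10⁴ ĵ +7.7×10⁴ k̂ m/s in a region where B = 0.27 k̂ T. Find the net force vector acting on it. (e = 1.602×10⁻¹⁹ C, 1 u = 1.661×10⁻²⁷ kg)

v×B = (2.11×10⁴, 0, 0) N/C.
F = q v×B = (3.204×10⁻¹⁹ C)·(2.11×10⁴, 0, 0) = (6.75×10⁻¹⁵, 0, 0) N.

F ≈ (6.75×10⁻¹⁵, 0, 0) N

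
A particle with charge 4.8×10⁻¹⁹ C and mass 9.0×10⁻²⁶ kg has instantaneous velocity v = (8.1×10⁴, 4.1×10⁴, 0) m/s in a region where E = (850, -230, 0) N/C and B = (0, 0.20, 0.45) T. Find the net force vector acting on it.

v×B = (1.84×10⁴, -3.64×10⁴, 1.62×10⁴) N/C.
E + v×B = (1.93×10⁴, -3.67×10⁴, 1.62×10⁴) N/C.
F = q(E + v×B) = (4.8×10⁻¹⁹ C)·(1.93×10⁴, -3.67×10⁴, 1.62×10⁴) = (9.26×10⁻¹⁵, -1.76×10⁻¹⁴, 7.78×10⁻¹⁵) N.

F ≈ (9.26×10⁻¹⁵, -1.76×10⁻¹⁴, 7.78×10⁻¹⁵) N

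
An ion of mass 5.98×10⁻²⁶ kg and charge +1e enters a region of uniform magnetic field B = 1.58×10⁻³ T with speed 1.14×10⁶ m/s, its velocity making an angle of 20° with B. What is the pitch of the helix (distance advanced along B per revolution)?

v∥ = v cosθ = 1.14×10⁶·cos20° ≈ 1.071×10⁶ m/s.
T = 2πm/(|q|B) = 2π(5.98×10⁻²⁶)/((1.602×10⁻¹⁹)(1.58×10⁻³)) ≈ 1.484×10⁻³ s.
pitch = v∥ T = (1.071×10⁶)(1.484×10⁻³) ≈ 1590 m.

p ≈ 1590 m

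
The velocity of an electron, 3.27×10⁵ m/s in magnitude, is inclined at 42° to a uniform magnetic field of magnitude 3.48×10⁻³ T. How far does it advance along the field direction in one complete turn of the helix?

v∥ = v cosθ = 3.27×10⁵·cos42° ≈ 2.430×10⁵ m/s.
T = 2πm/(|q|B) = 2π(9.109×10⁻³¹)/((1.602×10⁻¹⁹)(3.48×10⁻³)) ≈ 1.027×10⁻⁸ s.
pitch = v∥ T = (2.430×10⁵)(1.027×10⁻⁸) ≈ 2.49×10⁻³ m.

p ≈ 2.49×10⁻³ m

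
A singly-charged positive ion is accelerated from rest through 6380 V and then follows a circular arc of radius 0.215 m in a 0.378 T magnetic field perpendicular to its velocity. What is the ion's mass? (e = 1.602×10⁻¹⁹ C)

m ≈ 8.29×10⁻²⁶ kg

Combine |q|V = ½mv² and r = mv/(|q|B): eliminate v to get m = qB²r²/(2V).
m = (1.602×10⁻¹⁹)(0.378)²(0.215)²/(2·6380) ≈ 8.29×10⁻²⁶ kg.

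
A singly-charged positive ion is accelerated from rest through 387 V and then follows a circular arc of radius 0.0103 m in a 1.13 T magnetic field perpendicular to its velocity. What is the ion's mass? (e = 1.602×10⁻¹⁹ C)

m ≈ 2.80×10⁻²⁶ kg

Combine |q|V = ½mv² and r = mv/(|q|B): eliminate v to get m = qB²r²/(2V).
m = (1.602×10⁻¹⁹)(1.13)²(0.0103)²/(2·387) ≈ 2.80×10⁻²⁶ kg.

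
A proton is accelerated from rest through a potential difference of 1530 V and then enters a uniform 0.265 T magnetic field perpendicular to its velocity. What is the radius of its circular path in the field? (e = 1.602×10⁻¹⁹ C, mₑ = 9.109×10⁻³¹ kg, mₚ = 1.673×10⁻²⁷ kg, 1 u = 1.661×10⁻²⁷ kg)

Acceleration: |q|V = ½mv² ⇒ v = √(2|q|V/m) = √(2·1.602×10⁻¹⁹·1530/1.673×10⁻²⁷) ≈ 5.413×10⁵ m/s.
In the field: r = mv/(|q|B) = (1.673×10⁻²⁷)(5.413×10⁵)/((1.602×10⁻¹⁹)(0.265)) ≈ 0.0213 m.

r ≈ 0.0213 m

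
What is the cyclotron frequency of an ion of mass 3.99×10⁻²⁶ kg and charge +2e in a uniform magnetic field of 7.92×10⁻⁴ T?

f ≈ 1010 Hz

f = |q|B/(2πm).
f = (3.204×10⁻¹⁹)(7.92×10⁻⁴)/(2π·3.99×10⁻²⁶) ≈ 1010 Hz.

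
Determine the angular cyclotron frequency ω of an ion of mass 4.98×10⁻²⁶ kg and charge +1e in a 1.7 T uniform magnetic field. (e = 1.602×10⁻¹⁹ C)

ω ≈ 5.5×10⁶ rad/s

ω = |q|B/m.
ω = (1.602×10⁻¹⁹)(1.7)/4.98×10⁻²⁶ ≈ 5.5×10⁶ rad/s.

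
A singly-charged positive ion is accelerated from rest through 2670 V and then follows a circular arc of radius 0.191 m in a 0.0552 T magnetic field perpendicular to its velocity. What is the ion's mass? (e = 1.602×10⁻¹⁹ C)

Combine |q|V = ½mv² and r = mv/(|q|B): eliminate v to get m = qB²r²/(2V).
m = (1.602×10⁻¹⁹)(0.0552)²(0.191)²/(2·2670) ≈ 3.33×10⁻²⁷ kg.

m ≈ 3.33×10⁻²⁷ kg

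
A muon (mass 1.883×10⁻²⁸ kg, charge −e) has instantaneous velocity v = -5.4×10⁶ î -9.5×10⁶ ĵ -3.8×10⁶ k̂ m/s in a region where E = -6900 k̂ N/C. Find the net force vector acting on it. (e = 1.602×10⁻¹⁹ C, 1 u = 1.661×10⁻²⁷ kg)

F ≈ (0, 0, 1.11×10⁻¹⁵) N

Only an electric field acts, so F = qE = (−1.602×10⁻¹⁹ C)·(0, 0, -6900) = (0, 0, 1.11×10⁻¹⁵) N.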